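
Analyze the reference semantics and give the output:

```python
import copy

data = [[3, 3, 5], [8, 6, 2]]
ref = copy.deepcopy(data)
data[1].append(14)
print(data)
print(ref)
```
[[3, 3, 5], [8, 6, 2, 14]]
[[3, 3, 5], [8, 6, 2]]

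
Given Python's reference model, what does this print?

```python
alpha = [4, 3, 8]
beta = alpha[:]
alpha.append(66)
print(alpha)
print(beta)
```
[4, 3, 8, 66]
[4, 3, 8]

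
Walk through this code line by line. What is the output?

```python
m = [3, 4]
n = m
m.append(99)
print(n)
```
[3, 4, 99]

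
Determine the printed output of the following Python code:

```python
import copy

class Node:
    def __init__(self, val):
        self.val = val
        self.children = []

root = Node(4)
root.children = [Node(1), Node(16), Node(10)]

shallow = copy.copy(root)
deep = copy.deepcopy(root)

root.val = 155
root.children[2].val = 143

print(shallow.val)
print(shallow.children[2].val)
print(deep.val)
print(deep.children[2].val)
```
4
143
4
10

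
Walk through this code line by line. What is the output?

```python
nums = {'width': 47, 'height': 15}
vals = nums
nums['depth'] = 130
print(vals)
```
{'width': 47, 'height': 15, 'depth': 130}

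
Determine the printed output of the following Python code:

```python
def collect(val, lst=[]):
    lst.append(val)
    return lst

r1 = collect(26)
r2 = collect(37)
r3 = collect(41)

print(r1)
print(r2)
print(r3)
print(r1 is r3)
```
[26, 37, 41]
[26, 37, 41]
[26, 37, 41]
True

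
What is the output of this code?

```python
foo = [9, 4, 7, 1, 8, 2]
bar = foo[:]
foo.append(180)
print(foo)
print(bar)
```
[9, 4, 7, 1, 8, 2, 180]
[9, 4, 7, 1, 8, 2]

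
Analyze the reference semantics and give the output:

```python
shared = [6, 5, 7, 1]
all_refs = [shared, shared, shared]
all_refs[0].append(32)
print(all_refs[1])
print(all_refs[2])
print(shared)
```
[6, 5, 7, 1, 32]
[6, 5, 7, 1, 32]
[6, 5, 7, 1, 32]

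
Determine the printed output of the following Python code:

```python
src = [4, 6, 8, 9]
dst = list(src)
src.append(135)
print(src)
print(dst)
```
[4, 6, 8, 9, 135]
[4, 6, 8, 9]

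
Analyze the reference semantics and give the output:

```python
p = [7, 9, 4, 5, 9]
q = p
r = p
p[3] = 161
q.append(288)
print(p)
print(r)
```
[7, 9, 4, 161, 9, 288]
[7, 9, 4, 161, 9, 288]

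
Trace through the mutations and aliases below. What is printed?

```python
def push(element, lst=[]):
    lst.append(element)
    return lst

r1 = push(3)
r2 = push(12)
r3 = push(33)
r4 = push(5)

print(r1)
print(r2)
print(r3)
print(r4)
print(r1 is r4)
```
[3, 12, 33, 5]
[3, 12, 33, 5]
[3, 12, 33, 5]
[3, 12, 33, 5]
True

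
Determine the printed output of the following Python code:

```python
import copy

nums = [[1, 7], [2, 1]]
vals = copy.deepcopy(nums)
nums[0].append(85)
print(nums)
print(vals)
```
[[1, 7, 85], [2, 1]]
[[1, 7], [2, 1]]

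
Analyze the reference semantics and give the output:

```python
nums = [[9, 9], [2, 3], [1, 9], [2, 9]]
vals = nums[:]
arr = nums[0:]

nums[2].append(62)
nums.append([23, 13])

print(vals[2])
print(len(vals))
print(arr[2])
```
[1, 9, 62]
4
[1, 9, 62]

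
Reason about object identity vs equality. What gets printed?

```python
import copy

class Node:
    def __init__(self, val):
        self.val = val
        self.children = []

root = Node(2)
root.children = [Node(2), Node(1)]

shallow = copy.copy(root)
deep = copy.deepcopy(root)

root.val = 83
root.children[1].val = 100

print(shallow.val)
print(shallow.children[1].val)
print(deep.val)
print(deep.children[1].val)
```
2
100
2
1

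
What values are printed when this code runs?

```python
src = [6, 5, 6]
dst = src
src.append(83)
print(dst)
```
[6, 5, 6, 83]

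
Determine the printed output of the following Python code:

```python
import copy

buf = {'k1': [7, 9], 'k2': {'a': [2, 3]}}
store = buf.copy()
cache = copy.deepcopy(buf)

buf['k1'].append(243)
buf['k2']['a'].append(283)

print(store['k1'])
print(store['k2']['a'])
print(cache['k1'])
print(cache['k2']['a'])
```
[7, 9, 243]
[2, 3, 283]
[7, 9]
[2, 3]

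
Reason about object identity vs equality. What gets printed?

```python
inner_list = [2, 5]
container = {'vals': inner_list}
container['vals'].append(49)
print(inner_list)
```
[2, 5, 49]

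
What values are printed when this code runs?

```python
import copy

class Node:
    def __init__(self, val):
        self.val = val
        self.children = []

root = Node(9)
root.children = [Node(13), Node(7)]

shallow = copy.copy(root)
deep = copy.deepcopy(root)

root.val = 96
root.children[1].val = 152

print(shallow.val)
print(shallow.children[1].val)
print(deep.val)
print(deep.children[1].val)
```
9
152
9
7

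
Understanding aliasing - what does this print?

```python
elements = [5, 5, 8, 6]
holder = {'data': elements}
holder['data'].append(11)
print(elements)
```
[5, 5, 8, 6, 11]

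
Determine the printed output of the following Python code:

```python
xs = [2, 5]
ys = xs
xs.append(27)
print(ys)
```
[2, 5, 27]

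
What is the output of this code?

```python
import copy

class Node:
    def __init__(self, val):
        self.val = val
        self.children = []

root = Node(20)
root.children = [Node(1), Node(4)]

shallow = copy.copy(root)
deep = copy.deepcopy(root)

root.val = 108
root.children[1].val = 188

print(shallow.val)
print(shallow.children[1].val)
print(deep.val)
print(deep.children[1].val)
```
20
188
20
4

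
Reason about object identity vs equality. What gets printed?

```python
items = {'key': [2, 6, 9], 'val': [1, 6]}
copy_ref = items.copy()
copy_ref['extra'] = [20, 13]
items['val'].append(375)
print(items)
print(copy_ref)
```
{'key': [2, 6, 9], 'val': [1, 6, 375]}
{'key': [2, 6, 9], 'val': [1, 6, 375], 'extra': [20, 13]}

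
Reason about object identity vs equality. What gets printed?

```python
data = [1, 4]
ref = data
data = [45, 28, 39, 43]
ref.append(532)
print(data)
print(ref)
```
[45, 28, 39, 43]
[1, 4, 532]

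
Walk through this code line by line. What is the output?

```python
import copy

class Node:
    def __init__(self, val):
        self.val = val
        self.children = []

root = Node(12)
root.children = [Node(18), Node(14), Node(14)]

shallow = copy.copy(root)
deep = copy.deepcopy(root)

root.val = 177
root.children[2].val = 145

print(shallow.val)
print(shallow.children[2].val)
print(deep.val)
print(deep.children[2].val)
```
12
145
12
14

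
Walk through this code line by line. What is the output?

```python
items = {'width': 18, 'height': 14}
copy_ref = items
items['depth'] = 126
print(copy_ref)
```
{'width': 18, 'height': 14, 'depth': 126}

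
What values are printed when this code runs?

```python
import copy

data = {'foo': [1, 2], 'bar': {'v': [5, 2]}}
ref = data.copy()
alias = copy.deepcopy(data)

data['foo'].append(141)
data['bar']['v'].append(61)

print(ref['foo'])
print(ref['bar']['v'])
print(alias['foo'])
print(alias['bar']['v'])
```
[1, 2, 141]
[5, 2, 61]
[1, 2]
[5, 2]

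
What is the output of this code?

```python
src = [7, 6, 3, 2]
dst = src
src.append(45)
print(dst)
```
[7, 6, 3, 2, 45]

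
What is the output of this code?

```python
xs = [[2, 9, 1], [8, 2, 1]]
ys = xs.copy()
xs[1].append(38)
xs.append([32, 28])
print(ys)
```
[[2, 9, 1], [8, 2, 1, 38]]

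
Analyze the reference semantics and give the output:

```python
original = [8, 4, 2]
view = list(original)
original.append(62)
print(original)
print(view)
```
[8, 4, 2, 62]
[8, 4, 2]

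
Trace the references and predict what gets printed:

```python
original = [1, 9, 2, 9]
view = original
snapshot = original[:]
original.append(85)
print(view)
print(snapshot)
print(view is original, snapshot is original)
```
[1, 9, 2, 9, 85]
[1, 9, 2, 9]
True False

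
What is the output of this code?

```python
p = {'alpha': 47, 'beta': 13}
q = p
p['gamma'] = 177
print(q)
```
{'alpha': 47, 'beta': 13, 'gamma': 177}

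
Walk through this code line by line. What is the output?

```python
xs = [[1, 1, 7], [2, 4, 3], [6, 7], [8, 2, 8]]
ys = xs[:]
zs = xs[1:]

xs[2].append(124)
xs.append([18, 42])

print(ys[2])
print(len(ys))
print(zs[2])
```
[6, 7, 124]
4
[8, 2, 8]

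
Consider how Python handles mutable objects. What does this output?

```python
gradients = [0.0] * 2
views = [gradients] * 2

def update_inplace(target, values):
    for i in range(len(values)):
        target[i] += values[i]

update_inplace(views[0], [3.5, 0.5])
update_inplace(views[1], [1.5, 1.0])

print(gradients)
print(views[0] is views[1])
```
[5.0, 1.5]
True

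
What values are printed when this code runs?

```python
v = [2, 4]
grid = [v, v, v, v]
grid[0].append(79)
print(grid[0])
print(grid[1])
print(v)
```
[2, 4, 79]
[2, 4, 79]
[2, 4, 79]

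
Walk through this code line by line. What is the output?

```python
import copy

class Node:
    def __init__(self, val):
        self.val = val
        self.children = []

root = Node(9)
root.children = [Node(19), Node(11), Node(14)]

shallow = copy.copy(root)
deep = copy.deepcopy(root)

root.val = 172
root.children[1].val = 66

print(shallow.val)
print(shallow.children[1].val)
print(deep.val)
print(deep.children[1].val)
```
9
66
9
11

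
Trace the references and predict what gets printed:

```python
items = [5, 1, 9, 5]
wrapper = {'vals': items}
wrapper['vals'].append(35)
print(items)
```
[5, 1, 9, 5, 35]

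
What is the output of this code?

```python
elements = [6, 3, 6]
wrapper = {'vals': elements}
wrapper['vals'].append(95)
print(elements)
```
[6, 3, 6, 95]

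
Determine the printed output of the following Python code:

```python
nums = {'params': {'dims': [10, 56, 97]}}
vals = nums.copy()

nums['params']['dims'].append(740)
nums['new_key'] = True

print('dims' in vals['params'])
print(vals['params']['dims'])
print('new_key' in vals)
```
True
[10, 56, 97, 740]
False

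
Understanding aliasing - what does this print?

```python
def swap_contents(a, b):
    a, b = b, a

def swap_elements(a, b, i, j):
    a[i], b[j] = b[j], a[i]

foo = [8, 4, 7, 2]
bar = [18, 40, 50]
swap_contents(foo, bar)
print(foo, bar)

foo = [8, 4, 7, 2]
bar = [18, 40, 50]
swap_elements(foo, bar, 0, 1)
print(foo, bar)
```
[8, 4, 7, 2] [18, 40, 50]
[40, 4, 7, 2] [18, 8, 50]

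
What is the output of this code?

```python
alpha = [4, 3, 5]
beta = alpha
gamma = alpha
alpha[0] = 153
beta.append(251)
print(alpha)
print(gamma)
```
[153, 3, 5, 251]
[153, 3, 5, 251]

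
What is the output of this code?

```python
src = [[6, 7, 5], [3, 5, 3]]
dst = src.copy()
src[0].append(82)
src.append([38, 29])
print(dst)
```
[[6, 7, 5, 82], [3, 5, 3]]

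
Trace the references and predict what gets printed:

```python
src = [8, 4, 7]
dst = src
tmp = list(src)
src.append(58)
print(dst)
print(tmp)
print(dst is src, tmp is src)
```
[8, 4, 7, 58]
[8, 4, 7]
True False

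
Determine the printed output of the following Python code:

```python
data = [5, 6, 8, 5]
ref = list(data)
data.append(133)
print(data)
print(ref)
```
[5, 6, 8, 5, 133]
[5, 6, 8, 5]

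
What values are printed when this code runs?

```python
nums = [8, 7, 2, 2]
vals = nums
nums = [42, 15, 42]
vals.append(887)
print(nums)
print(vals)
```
[42, 15, 42]
[8, 7, 2, 2, 887]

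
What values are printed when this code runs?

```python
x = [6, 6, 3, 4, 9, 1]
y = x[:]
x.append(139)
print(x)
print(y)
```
[6, 6, 3, 4, 9, 1, 139]
[6, 6, 3, 4, 9, 1]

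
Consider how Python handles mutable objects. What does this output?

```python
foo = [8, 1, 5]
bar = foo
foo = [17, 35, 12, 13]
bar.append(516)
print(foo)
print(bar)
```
[17, 35, 12, 13]
[8, 1, 5, 516]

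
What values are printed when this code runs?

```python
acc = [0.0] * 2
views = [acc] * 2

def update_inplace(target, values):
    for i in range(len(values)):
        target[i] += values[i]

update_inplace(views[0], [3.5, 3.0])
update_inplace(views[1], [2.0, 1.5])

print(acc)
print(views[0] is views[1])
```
[5.5, 4.5]
True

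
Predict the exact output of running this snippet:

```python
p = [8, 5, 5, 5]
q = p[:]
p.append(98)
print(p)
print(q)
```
[8, 5, 5, 5, 98]
[8, 5, 5, 5]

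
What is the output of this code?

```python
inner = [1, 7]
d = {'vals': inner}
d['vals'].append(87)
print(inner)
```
[1, 7, 87]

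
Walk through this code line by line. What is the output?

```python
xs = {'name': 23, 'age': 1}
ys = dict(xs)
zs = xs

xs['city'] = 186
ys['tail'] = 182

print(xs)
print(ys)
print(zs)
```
{'name': 23, 'age': 1, 'city': 186}
{'name': 23, 'age': 1, 'tail': 182}
{'name': 23, 'age': 1, 'city': 186}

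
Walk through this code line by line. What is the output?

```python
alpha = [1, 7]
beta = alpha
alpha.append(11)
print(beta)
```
[1, 7, 11]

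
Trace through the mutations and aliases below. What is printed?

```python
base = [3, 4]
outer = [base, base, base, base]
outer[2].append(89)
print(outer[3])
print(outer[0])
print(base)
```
[3, 4, 89]
[3, 4, 89]
[3, 4, 89]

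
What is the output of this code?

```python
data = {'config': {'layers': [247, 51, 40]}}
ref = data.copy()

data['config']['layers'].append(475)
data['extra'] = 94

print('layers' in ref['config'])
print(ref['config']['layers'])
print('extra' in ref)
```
True
[247, 51, 40, 475]
False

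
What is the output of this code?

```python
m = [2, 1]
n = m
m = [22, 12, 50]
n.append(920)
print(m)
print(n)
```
[22, 12, 50]
[2, 1, 920]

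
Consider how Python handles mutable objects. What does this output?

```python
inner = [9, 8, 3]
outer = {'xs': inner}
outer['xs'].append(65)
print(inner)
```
[9, 8, 3, 65]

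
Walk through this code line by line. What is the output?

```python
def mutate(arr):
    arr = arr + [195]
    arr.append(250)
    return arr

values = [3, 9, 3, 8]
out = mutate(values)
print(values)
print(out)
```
[3, 9, 3, 8]
[3, 9, 3, 8, 195, 250]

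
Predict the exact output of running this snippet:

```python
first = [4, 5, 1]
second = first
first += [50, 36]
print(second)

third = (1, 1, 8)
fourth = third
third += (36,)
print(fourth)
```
[4, 5, 1, 50, 36]
(1, 1, 8)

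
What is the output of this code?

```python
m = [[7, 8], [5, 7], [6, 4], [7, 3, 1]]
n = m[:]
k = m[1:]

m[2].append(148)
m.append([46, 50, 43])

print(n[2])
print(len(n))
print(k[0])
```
[6, 4, 148]
4
[5, 7]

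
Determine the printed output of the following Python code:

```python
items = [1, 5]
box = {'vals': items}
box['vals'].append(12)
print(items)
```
[1, 5, 12]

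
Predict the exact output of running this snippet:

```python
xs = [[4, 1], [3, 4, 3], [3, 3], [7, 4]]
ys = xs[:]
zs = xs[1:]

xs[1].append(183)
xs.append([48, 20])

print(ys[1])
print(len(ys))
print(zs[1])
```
[3, 4, 3, 183]
4
[3, 3]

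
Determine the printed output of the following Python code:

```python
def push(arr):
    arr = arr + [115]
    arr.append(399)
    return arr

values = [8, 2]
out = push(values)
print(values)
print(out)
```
[8, 2]
[8, 2, 115, 399]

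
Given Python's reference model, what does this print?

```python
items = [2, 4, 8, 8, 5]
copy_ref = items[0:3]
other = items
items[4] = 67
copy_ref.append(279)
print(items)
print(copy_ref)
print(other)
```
[2, 4, 8, 8, 67]
[2, 4, 8, 279]
[2, 4, 8, 8, 67]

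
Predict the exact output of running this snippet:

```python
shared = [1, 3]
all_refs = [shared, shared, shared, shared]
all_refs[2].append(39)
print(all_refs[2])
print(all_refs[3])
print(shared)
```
[1, 3, 39]
[1, 3, 39]
[1, 3, 39]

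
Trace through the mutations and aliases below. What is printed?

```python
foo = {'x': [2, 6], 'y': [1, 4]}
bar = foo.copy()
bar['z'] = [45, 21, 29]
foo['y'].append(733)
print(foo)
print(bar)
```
{'x': [2, 6], 'y': [1, 4, 733]}
{'x': [2, 6], 'y': [1, 4, 733], 'z': [45, 21, 29]}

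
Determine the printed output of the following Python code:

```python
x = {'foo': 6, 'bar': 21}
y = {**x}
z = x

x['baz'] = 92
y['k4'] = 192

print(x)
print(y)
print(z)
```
{'foo': 6, 'bar': 21, 'baz': 92}
{'foo': 6, 'bar': 21, 'k4': 192}
{'foo': 6, 'bar': 21, 'baz': 92}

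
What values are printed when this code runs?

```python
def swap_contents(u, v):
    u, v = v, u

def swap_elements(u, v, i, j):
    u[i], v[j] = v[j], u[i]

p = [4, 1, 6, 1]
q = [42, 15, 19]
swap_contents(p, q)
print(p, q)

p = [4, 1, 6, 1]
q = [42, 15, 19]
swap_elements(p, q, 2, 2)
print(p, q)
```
[4, 1, 6, 1] [42, 15, 19]
[4, 1, 19, 1] [42, 15, 6]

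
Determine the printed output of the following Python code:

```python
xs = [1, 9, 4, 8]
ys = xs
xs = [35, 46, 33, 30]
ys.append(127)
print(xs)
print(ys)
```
[35, 46, 33, 30]
[1, 9, 4, 8, 127]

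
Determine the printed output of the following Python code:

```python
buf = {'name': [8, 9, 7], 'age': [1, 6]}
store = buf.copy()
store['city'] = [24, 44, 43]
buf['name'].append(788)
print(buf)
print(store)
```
{'name': [8, 9, 7, 788], 'age': [1, 6]}
{'name': [8, 9, 7, 788], 'age': [1, 6], 'city': [24, 44, 43]}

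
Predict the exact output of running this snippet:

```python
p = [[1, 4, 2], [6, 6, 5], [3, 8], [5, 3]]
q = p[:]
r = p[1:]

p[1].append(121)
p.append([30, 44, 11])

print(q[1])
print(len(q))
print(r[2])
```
[6, 6, 5, 121]
4
[5, 3]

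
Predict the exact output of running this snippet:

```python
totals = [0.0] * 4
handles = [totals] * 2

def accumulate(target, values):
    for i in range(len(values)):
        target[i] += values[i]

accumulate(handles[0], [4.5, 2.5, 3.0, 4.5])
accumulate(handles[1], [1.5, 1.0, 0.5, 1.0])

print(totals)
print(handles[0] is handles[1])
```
[6.0, 3.5, 3.5, 5.5]
True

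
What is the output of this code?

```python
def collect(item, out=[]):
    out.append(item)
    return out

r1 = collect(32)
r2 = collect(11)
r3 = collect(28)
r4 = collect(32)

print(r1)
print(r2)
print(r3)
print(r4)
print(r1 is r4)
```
[32, 11, 28, 32]
[32, 11, 28, 32]
[32, 11, 28, 32]
[32, 11, 28, 32]
True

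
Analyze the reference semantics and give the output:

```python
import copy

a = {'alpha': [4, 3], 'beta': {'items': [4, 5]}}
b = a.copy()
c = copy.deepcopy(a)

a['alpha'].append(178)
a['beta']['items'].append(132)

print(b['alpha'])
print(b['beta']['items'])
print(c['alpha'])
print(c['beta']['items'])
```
[4, 3, 178]
[4, 5, 132]
[4, 3]
[4, 5]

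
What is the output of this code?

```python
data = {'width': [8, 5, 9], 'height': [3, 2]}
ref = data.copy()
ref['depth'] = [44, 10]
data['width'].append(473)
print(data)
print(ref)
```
{'width': [8, 5, 9, 473], 'height': [3, 2]}
{'width': [8, 5, 9, 473], 'height': [3, 2], 'depth': [44, 10]}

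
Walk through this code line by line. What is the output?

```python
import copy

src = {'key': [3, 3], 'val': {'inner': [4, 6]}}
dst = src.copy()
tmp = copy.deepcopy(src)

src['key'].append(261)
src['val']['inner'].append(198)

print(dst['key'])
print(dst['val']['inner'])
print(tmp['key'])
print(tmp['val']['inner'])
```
[3, 3, 261]
[4, 6, 198]
[3, 3]
[4, 6]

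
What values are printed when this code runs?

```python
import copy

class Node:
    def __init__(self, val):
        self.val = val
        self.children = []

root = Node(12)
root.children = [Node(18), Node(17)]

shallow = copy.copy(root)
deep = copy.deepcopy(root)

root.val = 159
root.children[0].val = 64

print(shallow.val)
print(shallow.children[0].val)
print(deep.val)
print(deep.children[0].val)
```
12
64
12
18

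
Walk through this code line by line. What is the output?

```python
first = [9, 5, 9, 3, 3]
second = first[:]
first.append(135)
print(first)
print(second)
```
[9, 5, 9, 3, 3, 135]
[9, 5, 9, 3, 3]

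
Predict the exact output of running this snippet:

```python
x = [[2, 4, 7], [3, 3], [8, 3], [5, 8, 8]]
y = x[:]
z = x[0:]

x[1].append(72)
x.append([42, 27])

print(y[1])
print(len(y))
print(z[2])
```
[3, 3, 72]
4
[8, 3]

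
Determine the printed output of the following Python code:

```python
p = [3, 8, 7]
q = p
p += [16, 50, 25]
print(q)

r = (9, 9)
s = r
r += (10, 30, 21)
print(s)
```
[3, 8, 7, 16, 50, 25]
(9, 9)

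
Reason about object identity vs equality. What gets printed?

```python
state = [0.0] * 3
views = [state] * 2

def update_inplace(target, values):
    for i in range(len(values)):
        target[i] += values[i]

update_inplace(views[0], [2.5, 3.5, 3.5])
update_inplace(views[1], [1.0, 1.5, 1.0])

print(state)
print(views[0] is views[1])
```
[3.5, 5.0, 4.5]
True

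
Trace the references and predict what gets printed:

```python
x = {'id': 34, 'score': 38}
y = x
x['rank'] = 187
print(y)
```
{'id': 34, 'score': 38, 'rank': 187}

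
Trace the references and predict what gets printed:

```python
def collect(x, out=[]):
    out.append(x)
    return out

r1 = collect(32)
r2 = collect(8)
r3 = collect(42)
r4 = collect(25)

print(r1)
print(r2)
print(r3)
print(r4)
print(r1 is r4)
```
[32, 8, 42, 25]
[32, 8, 42, 25]
[32, 8, 42, 25]
[32, 8, 42, 25]
True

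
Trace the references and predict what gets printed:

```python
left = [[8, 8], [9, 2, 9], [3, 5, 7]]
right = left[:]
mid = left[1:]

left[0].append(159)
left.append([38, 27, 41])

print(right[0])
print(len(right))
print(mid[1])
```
[8, 8, 159]
3
[3, 5, 7]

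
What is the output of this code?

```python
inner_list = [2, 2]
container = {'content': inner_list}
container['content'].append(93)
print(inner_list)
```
[2, 2, 93]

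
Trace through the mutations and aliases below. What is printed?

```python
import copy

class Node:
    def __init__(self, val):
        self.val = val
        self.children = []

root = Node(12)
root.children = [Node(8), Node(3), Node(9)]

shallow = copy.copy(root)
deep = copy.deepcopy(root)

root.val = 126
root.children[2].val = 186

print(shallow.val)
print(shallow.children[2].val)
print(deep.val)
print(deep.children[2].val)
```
12
186
12
9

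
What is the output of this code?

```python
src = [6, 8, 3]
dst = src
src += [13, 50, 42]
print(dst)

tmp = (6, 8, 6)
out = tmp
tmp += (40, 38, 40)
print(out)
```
[6, 8, 3, 13, 50, 42]
(6, 8, 6)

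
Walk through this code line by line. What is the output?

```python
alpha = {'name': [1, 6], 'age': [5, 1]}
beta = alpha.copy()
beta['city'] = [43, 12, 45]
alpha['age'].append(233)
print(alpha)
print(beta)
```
{'name': [1, 6], 'age': [5, 1, 233]}
{'name': [1, 6], 'age': [5, 1, 233], 'city': [43, 12, 45]}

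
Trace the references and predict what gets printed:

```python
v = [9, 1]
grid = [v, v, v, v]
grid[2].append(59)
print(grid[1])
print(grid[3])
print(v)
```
[9, 1, 59]
[9, 1, 59]
[9, 1, 59]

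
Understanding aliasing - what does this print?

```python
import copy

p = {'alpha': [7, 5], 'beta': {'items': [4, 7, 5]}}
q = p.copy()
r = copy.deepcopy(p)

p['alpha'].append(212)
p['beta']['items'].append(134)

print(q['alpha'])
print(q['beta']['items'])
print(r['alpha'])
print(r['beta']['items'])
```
[7, 5, 212]
[4, 7, 5, 134]
[7, 5]
[4, 7, 5]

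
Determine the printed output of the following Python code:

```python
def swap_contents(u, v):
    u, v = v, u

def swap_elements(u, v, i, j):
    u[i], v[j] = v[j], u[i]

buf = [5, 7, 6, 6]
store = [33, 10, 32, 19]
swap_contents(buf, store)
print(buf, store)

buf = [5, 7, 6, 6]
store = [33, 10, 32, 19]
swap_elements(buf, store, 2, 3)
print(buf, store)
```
[5, 7, 6, 6] [33, 10, 32, 19]
[5, 7, 19, 6] [33, 10, 32, 6]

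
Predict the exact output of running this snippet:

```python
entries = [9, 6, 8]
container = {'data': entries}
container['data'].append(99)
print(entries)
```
[9, 6, 8, 99]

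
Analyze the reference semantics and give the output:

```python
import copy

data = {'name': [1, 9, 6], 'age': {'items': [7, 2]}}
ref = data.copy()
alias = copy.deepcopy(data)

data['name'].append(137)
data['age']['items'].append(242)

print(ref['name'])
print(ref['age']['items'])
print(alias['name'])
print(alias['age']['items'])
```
[1, 9, 6, 137]
[7, 2, 242]
[1, 9, 6]
[7, 2]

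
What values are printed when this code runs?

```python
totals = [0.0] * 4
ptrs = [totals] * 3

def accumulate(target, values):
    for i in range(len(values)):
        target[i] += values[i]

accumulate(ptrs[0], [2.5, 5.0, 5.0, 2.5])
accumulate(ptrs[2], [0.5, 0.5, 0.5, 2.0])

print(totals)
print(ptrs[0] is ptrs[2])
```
[3.0, 5.5, 5.5, 4.5]
True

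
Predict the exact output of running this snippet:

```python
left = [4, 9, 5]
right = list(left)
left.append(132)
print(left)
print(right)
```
[4, 9, 5, 132]
[4, 9, 5]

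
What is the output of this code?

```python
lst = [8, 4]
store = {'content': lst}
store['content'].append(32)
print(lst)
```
[8, 4, 32]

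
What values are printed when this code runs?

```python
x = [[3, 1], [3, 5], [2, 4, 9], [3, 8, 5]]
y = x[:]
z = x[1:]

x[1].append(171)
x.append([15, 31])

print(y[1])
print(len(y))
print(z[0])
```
[3, 5, 171]
4
[3, 5, 171]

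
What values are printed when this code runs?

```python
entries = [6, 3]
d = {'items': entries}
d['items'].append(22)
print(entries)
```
[6, 3, 22]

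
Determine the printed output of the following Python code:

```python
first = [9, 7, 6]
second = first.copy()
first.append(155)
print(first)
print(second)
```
[9, 7, 6, 155]
[9, 7, 6]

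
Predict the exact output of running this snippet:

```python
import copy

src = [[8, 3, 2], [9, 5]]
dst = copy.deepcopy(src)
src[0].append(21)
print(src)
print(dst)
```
[[8, 3, 2, 21], [9, 5]]
[[8, 3, 2], [9, 5]]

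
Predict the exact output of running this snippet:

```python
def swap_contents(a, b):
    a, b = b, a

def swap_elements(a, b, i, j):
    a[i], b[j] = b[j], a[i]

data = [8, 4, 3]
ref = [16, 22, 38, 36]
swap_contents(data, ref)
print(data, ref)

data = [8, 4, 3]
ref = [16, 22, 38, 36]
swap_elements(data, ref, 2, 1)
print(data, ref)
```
[8, 4, 3] [16, 22, 38, 36]
[8, 4, 22] [16, 3, 38, 36]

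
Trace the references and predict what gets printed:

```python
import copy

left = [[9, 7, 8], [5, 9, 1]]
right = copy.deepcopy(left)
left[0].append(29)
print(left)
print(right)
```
[[9, 7, 8, 29], [5, 9, 1]]
[[9, 7, 8], [5, 9, 1]]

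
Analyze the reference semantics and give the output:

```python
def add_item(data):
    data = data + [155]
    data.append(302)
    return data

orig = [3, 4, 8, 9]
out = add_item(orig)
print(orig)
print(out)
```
[3, 4, 8, 9]
[3, 4, 8, 9, 155, 302]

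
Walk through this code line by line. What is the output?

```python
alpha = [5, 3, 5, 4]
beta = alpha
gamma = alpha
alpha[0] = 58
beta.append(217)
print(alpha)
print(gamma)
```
[58, 3, 5, 4, 217]
[58, 3, 5, 4, 217]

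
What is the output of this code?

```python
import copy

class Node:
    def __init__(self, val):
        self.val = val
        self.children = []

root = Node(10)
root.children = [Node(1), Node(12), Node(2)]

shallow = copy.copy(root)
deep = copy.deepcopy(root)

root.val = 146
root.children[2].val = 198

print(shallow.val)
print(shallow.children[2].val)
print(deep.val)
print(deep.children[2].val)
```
10
198
10
2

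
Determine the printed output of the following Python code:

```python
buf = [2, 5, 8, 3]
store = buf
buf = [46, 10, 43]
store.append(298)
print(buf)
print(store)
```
[46, 10, 43]
[2, 5, 8, 3, 298]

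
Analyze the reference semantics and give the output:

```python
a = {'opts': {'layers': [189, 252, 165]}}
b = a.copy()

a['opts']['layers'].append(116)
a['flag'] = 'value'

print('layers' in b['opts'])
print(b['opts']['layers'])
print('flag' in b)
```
True
[189, 252, 165, 116]
False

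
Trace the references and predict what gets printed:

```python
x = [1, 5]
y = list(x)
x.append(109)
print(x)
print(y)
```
[1, 5, 109]
[1, 5]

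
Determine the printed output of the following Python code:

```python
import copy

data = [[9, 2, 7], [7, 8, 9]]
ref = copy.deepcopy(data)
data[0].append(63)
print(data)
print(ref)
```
[[9, 2, 7, 63], [7, 8, 9]]
[[9, 2, 7], [7, 8, 9]]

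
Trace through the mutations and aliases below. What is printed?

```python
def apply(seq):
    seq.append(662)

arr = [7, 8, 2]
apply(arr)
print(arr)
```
[7, 8, 2, 662]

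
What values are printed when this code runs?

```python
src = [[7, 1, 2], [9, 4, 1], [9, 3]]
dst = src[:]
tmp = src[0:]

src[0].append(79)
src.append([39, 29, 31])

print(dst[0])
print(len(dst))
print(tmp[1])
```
[7, 1, 2, 79]
3
[9, 4, 1]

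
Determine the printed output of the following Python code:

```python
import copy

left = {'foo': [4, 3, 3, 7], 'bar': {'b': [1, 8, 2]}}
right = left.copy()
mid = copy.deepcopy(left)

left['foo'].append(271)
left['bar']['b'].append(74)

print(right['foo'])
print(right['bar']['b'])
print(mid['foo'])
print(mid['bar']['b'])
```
[4, 3, 3, 7, 271]
[1, 8, 2, 74]
[4, 3, 3, 7]
[1, 8, 2]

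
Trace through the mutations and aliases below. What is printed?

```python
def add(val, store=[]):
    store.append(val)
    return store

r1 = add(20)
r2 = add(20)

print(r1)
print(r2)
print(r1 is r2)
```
[20, 20]
[20, 20]
True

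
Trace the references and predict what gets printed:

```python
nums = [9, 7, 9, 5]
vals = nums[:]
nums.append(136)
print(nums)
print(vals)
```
[9, 7, 9, 5, 136]
[9, 7, 9, 5]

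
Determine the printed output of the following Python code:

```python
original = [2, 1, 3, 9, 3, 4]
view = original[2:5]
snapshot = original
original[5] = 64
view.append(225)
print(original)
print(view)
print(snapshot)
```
[2, 1, 3, 9, 3, 64]
[3, 9, 3, 225]
[2, 1, 3, 9, 3, 64]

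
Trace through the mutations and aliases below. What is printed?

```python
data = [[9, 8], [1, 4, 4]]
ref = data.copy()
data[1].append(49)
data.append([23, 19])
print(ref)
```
[[9, 8], [1, 4, 4, 49]]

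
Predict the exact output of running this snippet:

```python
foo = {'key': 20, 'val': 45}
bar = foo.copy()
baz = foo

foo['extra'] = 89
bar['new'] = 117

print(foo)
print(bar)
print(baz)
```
{'key': 20, 'val': 45, 'extra': 89}
{'key': 20, 'val': 45, 'new': 117}
{'key': 20, 'val': 45, 'extra': 89}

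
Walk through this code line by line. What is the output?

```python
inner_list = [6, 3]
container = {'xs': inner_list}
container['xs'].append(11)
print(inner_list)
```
[6, 3, 11]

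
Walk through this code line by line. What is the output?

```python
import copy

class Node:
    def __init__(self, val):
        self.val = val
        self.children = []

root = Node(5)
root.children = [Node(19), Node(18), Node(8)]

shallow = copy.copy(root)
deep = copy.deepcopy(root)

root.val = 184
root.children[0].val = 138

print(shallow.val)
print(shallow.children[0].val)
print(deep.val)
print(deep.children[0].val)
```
5
138
5
19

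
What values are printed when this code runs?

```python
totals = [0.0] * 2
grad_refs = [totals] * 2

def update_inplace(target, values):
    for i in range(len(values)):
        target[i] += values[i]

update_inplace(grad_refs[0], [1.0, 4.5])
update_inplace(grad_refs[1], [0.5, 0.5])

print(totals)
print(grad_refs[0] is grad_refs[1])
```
[1.5, 5.0]
True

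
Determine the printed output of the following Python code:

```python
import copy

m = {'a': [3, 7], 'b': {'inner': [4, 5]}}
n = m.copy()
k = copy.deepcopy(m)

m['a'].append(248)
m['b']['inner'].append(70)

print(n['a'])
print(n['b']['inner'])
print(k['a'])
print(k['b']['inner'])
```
[3, 7, 248]
[4, 5, 70]
[3, 7]
[4, 5]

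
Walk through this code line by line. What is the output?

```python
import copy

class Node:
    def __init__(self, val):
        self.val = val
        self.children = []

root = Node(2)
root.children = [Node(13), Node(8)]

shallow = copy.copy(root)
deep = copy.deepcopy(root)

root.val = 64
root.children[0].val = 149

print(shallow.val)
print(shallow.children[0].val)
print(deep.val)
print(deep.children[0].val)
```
2
149
2
13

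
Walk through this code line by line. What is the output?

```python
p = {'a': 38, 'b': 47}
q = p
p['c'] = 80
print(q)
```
{'a': 38, 'b': 47, 'c': 80}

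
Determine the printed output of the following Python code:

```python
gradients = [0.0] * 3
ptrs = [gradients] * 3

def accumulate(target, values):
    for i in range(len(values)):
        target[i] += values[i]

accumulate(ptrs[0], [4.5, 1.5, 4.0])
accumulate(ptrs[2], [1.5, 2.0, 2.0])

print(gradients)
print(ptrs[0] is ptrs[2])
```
[6.0, 3.5, 6.0]
True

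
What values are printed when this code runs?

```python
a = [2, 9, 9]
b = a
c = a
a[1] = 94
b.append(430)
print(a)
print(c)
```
[2, 94, 9, 430]
[2, 94, 9, 430]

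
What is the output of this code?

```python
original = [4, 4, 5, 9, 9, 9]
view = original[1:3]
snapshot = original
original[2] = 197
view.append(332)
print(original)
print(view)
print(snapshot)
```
[4, 4, 197, 9, 9, 9]
[4, 5, 332]
[4, 4, 197, 9, 9, 9]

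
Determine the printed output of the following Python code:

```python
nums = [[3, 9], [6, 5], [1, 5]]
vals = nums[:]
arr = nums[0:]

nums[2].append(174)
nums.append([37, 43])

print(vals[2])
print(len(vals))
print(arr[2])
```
[1, 5, 174]
3
[1, 5, 174]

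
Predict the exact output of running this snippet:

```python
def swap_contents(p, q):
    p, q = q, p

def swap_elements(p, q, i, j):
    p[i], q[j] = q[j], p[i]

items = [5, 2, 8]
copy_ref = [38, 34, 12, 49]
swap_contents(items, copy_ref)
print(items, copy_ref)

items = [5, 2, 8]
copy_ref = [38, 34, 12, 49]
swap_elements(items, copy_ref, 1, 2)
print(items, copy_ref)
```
[5, 2, 8] [38, 34, 12, 49]
[5, 12, 8] [38, 34, 2, 49]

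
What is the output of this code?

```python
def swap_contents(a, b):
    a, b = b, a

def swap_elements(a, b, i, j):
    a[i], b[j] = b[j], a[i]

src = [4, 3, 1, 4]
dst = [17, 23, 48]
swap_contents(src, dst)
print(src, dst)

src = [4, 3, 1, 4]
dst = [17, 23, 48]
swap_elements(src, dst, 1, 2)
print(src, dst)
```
[4, 3, 1, 4] [17, 23, 48]
[4, 48, 1, 4] [17, 23, 3]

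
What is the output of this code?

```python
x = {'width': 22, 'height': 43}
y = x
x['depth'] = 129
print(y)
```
{'width': 22, 'height': 43, 'depth': 129}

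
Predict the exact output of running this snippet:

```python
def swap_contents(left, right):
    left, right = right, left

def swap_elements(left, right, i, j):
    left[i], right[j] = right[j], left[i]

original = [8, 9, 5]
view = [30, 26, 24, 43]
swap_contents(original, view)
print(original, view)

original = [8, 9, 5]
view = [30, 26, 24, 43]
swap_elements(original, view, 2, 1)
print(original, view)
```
[8, 9, 5] [30, 26, 24, 43]
[8, 9, 26] [30, 5, 24, 43]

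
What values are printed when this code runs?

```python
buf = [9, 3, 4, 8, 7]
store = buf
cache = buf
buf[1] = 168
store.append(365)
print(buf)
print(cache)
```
[9, 168, 4, 8, 7, 365]
[9, 168, 4, 8, 7, 365]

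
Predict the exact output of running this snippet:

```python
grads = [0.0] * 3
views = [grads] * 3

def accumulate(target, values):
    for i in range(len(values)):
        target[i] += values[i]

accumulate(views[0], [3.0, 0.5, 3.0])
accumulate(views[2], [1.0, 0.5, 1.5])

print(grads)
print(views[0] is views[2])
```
[4.0, 1.0, 4.5]
True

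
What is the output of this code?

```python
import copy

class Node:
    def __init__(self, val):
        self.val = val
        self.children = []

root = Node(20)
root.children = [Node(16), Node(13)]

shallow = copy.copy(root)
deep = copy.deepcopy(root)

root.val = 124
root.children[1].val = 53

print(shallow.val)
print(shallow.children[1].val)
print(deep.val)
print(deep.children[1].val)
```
20
53
20
13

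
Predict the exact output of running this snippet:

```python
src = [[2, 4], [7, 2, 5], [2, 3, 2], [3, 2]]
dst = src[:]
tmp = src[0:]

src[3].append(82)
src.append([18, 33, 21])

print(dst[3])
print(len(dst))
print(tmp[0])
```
[3, 2, 82]
4
[2, 4]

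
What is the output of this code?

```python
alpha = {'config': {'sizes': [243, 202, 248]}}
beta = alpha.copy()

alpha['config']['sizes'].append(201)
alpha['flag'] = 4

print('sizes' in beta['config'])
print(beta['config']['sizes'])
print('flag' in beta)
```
True
[243, 202, 248, 201]
False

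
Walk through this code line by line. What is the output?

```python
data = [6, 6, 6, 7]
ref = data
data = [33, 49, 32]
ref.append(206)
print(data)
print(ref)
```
[33, 49, 32]
[6, 6, 6, 7, 206]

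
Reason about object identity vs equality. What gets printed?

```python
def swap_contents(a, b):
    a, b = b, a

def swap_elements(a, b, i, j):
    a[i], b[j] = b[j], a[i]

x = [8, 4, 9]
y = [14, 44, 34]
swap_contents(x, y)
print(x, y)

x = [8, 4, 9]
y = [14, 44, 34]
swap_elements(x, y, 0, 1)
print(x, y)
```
[8, 4, 9] [14, 44, 34]
[44, 4, 9] [14, 8, 34]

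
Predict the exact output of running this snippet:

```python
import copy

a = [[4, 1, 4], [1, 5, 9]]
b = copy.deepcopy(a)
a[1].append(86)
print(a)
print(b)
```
[[4, 1, 4], [1, 5, 9, 86]]
[[4, 1, 4], [1, 5, 9]]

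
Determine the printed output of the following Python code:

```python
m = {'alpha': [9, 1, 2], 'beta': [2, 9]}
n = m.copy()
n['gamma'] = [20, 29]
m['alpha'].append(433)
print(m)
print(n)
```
{'alpha': [9, 1, 2, 433], 'beta': [2, 9]}
{'alpha': [9, 1, 2, 433], 'beta': [2, 9], 'gamma': [20, 29]}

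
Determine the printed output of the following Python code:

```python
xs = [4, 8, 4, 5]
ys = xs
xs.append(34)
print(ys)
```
[4, 8, 4, 5, 34]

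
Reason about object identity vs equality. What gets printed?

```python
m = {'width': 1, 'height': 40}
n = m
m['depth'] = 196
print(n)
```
{'width': 1, 'height': 40, 'depth': 196}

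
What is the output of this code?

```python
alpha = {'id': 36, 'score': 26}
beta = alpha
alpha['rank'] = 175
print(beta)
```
{'id': 36, 'score': 26, 'rank': 175}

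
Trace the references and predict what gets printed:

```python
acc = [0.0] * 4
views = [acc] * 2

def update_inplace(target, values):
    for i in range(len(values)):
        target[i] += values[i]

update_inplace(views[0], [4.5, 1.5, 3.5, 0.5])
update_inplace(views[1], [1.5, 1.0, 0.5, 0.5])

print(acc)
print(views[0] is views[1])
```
[6.0, 2.5, 4.0, 1.0]
True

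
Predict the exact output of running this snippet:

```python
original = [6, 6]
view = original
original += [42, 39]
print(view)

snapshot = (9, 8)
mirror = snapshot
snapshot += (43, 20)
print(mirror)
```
[6, 6, 42, 39]
(9, 8)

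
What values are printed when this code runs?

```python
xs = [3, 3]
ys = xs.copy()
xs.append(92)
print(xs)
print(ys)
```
[3, 3, 92]
[3, 3]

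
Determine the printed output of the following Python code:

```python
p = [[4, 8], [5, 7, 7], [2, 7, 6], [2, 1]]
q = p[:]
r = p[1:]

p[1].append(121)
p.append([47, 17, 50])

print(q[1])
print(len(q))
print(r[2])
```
[5, 7, 7, 121]
4
[2, 1]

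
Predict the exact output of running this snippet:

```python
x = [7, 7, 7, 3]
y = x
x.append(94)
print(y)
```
[7, 7, 7, 3, 94]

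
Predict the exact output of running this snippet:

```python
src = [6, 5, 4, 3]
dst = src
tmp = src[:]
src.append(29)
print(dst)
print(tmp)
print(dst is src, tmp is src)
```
[6, 5, 4, 3, 29]
[6, 5, 4, 3]
True False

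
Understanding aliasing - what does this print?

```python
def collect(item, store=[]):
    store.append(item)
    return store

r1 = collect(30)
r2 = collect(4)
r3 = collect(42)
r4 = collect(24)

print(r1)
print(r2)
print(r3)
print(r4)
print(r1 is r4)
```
[30, 4, 42, 24]
[30, 4, 42, 24]
[30, 4, 42, 24]
[30, 4, 42, 24]
True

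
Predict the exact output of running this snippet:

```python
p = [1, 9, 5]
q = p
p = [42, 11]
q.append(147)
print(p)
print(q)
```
[42, 11]
[1, 9, 5, 147]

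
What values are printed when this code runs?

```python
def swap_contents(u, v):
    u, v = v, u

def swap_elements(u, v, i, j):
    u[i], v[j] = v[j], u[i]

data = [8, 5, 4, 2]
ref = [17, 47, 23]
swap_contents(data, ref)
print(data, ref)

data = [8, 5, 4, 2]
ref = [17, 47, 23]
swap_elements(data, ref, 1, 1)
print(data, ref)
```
[8, 5, 4, 2] [17, 47, 23]
[8, 47, 4, 2] [17, 5, 23]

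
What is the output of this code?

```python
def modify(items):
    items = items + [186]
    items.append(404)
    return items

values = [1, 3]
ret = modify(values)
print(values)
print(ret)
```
[1, 3]
[1, 3, 186, 404]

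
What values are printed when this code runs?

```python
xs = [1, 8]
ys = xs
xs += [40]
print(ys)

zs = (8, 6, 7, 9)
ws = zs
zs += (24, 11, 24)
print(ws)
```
[1, 8, 40]
(8, 6, 7, 9)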